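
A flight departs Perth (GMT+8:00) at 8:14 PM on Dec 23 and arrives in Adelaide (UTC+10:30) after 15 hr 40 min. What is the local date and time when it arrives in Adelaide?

Convert departure to UTC: 8:14 PM − 8:00 = 12:14 PM UTC on Dec 23.
Add 15 hours 40 minutes travel time → 3:54 AM UTC (Dec 24).
Adelaide is UTC+10:30, so local arrival = 3:54 AM + 10:30 = 2:24 PM on Dec 24.

2:24 PM on Dec 24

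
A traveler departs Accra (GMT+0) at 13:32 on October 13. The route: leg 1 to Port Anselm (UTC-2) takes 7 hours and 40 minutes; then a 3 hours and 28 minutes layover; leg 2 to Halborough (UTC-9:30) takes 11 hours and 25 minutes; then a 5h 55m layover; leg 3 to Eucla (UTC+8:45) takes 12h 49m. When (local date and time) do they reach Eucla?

15:34 on October 15

Accra is at UTC+0, so departure is already 13:32 UTC on Oct 13.
Add 7 hours 40 minutes leg 1 → 21:12 UTC.
Add 3 hours 28 minutes layover in Port Anselm → 00:40 UTC (Oct 14).
Add 11 hours 25 minutes leg 2 → 12:05 UTC.
Add 5 hours 55 minutes layover in Halborough → 18:00 UTC.
Add 12 hours and 49 minutes leg 3 → 06:49 UTC (Oct 15).
Eucla is UTC+8:45, so local arrival = 06:49 + 8:45 = 15:34 on Oct 15.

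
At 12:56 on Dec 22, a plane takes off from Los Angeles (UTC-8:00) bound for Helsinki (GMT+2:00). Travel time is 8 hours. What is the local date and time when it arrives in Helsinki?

Convert departure to UTC: 12:56 + 8:00 = 20:56 UTC on Dec 22.
Add 8 hours travel time → 04:56 UTC (Dec 23).
Helsinki is UTC+2:00, so local arrival = 04:56 + 2:00 = 06:56 on Dec 23.

06:56 on December 23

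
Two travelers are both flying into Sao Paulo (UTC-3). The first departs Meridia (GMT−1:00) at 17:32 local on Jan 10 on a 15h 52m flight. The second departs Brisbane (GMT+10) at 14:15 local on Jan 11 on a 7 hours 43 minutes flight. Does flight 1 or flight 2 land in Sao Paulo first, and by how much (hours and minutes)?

the first, by 1 hour 34 minutes

Flight 1 in UTC: 17:32 + 1:00 = 18:32 on Jan 10.
+15 hours 52 minutes → arrive 10:24 UTC on Jan 11.
Flight 2 in UTC: 14:15 − 10:00 = 04:15 on Jan 11.
+7 hours and 43 minutes → arrive 11:58 UTC on Jan 11.
Flight 1 lands earlier by 1 hour 34 minutes.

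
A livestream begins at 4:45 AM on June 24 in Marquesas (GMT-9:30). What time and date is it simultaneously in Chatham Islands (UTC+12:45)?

3:00 AM on June 25

In UTC: 4:45 AM + 9:30 = 2:15 PM on Jun 24.
Chatham Islands is UTC+12:45: 2:15 PM + 12:45 = 3:00 AM on Jun 25.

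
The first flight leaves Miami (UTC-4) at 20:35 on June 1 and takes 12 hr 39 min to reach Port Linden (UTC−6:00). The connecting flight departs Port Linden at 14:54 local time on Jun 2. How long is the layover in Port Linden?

7 hours 40 minutes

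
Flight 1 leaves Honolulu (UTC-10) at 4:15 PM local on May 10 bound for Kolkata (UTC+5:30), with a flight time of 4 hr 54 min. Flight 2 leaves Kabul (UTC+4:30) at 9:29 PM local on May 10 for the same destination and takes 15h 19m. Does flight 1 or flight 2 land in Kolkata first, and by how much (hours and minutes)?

the first, by 1 hour 9 minutes

Flight 1 in UTC: 4:15 PM + 10:00 = 2:15 AM on May 11.
+4 hours 54 minutes → arrive 7:09 AM UTC on May 11.
Flight 2 in UTC: 9:29 PM − 4:30 = 4:59 PM on May 10.
+15 hours and 19 minutes → arrive 8:18 AM UTC on May 11.
Flight 1 lands earlier by 1 hour 9 minutes.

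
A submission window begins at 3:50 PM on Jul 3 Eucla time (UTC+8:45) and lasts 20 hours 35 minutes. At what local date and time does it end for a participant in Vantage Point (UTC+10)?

1:40 PM on July 4

Convert start to UTC: 3:50 PM − 8:45 = 7:05 AM UTC on Jul 3.
Add 20 hours and 35 minutes duration → 3:40 AM UTC (Jul 4).
Vantage Point is UTC+10:00, so local end time = 3:40 AM + 10:00 = 1:40 PM on Jul 4.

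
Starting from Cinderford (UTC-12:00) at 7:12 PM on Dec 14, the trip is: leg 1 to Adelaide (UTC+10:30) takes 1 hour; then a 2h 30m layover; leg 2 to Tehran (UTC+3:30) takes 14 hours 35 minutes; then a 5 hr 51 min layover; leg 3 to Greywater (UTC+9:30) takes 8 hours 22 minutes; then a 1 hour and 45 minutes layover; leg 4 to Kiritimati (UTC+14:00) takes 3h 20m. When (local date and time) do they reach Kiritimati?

Convert departure to UTC: 7:12 PM + 12:00 = 7:12 AM UTC on Dec 15.
Add 1 hour leg 1 → 8:12 AM UTC.
Add 2 hours 30 minutes layover in Adelaide → 10:42 AM UTC.
Add 14 hours and 35 minutes leg 2 → 1:17 AM UTC (Dec 16).
Add 5 hours 51 minutes layover in Tehran → 7:08 AM UTC.
Add 8 hours and 22 minutes leg 3 → 3:30 PM UTC.
Add 1 hour and 45 minutes layover in Greywater → 5:15 PM UTC.
Add 3 hours 20 minutes leg 4 → 8:35 PM UTC.
Kiritimati is UTC+14:00, so local arrival = 8:35 PM + 14:00 = 10:35 AM on Dec 17.

10:35 AM on Dec 17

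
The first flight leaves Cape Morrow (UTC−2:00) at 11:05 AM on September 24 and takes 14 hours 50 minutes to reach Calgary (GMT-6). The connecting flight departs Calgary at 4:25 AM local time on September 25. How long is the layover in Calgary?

6 hours 30 minutes

Convert departure to UTC: 11:05 AM + 2:00 = 1:05 PM UTC on Sep 24.
Add 14 hours and 50 minutes flight time → 3:55 AM UTC (Sep 25).
Calgary is UTC−6:00, so local arrival = 3:55 AM − 6:00 = 9:55 PM on Sep 24.
Layover = 4:25 AM − 9:55 PM (+1 day) = 6 hours 30 minutes.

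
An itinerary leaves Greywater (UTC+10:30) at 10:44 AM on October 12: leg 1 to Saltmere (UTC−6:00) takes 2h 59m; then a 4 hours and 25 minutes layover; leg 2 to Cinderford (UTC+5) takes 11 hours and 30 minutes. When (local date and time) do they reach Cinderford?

Convert departure to UTC: 10:44 AM − 10:30 = 12:14 AM UTC on Oct 12.
Add 2 hours 59 minutes leg 1 → 3:13 AM UTC.
Add 4 hours 25 minutes layover in Saltmere → 7:38 AM UTC.
Add 11 hours and 30 minutes leg 2 → 7:08 PM UTC.
Cinderford is UTC+5:00, so local arrival = 7:08 PM + 5:00 = 12:08 AM on Oct 13.

12:08 AM on October 13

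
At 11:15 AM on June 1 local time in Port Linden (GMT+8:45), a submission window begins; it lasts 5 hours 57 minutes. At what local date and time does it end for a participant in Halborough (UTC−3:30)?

Convert start to UTC: 11:15 AM − 8:45 = 2:30 AM UTC on Jun 1.
Add 5 hours 57 minutes duration → 8:27 AM UTC.
Halborough is UTC−3:30, so local end time = 8:27 AM − 3:30 = 4:57 AM on Jun 1.

4:57 AM on June 1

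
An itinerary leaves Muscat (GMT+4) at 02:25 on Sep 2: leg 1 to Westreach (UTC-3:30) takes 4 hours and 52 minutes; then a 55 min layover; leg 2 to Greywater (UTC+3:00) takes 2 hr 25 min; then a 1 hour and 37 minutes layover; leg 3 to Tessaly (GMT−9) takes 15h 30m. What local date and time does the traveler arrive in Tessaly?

Convert departure to UTC: 02:25 − 4:00 = 22:25 UTC on Sep 1.
Add 4 hours 52 minutes leg 1 → 03:17 UTC (Sep 2).
Add 55 minutes layover in Westreach → 04:12 UTC.
Add 2 hours and 25 minutes leg 2 → 06:37 UTC.
Add 1 hour and 37 minutes layover in Greywater → 08:14 UTC.
Add 15 hours 30 minutes leg 3 → 23:44 UTC.
Tessaly is UTC−9:00, so local arrival = 23:44 − 9:00 = 14:44 on Sep 2.

14:44 on September 2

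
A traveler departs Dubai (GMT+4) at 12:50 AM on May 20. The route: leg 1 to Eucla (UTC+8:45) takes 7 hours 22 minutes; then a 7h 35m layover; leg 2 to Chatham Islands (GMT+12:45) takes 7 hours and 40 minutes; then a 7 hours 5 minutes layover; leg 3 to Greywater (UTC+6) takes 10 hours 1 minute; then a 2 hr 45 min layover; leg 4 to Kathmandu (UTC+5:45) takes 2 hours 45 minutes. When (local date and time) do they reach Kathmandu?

Convert departure to UTC: 12:50 AM − 4:00 = 8:50 PM UTC on May 19.
Add 7 hours 22 minutes leg 1 → 4:12 AM UTC (May 20).
Add 7 hours 35 minutes layover in Eucla → 11:47 AM UTC.
Add 7 hours 40 minutes leg 2 → 7:27 PM UTC.
Add 7 hours 5 minutes layover in Chatham Islands → 2:32 AM UTC (May 21).
Add 10 hours 1 minute leg 3 → 12:33 PM UTC.
Add 2 hours 45 minutes layover in Greywater → 3:18 PM UTC.
Add 2 hours and 45 minutes leg 4 → 6:03 PM UTC.
Kathmandu is UTC+5:45, so local arrival = 6:03 PM + 5:45 = 11:48 PM on May 21.

11:48 PM on May 21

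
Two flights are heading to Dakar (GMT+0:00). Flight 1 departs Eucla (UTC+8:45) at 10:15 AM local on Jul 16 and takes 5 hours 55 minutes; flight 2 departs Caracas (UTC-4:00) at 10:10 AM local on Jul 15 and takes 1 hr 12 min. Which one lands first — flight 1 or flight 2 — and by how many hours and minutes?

Flight 1 in UTC: 10:15 AM − 8:45 = 1:30 AM on Jul 16.
+5 hours and 55 minutes → arrive 7:25 AM UTC on Jul 16.
Flight 2 in UTC: 10:10 AM + 4:00 = 2:10 PM on Jul 15.
+1 hour 12 minutes → arrive 3:22 PM UTC on Jul 15.
Flight 2 lands earlier by 16 hours 3 minutes.

the second, by 16 hours 3 minutes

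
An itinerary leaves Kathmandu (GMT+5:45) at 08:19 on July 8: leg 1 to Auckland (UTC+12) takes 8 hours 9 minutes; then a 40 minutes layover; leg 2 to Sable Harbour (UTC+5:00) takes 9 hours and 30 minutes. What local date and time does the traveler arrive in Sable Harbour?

01:53 on July 9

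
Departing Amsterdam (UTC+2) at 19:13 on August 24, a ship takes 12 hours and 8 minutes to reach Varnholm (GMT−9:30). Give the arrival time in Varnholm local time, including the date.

19:51 on Aug 24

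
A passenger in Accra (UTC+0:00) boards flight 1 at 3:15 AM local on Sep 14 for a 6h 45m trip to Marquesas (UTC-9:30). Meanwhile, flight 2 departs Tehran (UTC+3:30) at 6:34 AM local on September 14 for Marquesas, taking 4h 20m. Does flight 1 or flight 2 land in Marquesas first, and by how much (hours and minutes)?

Flight 1 departs at 3:15 AM UTC (Sep 14).
+6 hours and 45 minutes → arrive 10:00 AM UTC on Sep 14.
Flight 2 in UTC: 6:34 AM − 3:30 = 3:04 AM on Sep 14.
+4 hours and 20 minutes → arrive 7:24 AM UTC on Sep 14.
Flight 2 lands earlier by 2 hours 36 minutes.

the second, by 2 hours 36 minutes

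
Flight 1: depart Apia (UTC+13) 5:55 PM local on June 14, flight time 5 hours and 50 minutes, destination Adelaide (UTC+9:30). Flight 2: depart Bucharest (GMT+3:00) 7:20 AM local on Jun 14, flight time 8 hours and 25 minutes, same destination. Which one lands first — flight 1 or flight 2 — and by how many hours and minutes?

the first, by 2 hours

Flight 1 in UTC: 5:55 PM − 13:00 = 4:55 AM on Jun 14.
+5 hours and 50 minutes → arrive 10:45 AM UTC on Jun 14.
Flight 2 in UTC: 7:20 AM − 3:00 = 4:20 AM on Jun 14.
+8 hours 25 minutes → arrive 12:45 PM UTC on Jun 14.
Flight 1 lands earlier by 2 hours.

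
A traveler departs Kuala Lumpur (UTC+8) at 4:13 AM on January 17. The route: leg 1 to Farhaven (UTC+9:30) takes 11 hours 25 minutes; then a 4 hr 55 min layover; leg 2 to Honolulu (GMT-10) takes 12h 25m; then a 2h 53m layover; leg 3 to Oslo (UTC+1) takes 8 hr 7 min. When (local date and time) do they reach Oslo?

12:58 PM on Jan 18

Convert departure to UTC: 4:13 AM − 8:00 = 8:13 PM UTC on Jan 16.
Add 11 hours and 25 minutes leg 1 → 7:38 AM UTC (Jan 17).
Add 4 hours and 55 minutes layover in Farhaven → 12:33 PM UTC.
Add 12 hours 25 minutes leg 2 → 12:58 AM UTC (Jan 18).
Add 2 hours and 53 minutes layover in Honolulu → 3:51 AM UTC.
Add 8 hours 7 minutes leg 3 → 11:58 AM UTC.
Oslo is UTC+1:00, so local arrival = 11:58 AM + 1:00 = 12:58 PM on Jan 18.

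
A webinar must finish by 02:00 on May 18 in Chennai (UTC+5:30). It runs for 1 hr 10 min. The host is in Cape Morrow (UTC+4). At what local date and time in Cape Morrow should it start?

Target end time in UTC: 02:00 − 5:30 = 20:30 on May 17.
Subtract 1 hour and 10 minutes → start 19:20 UTC on May 17.
Cape Morrow is UTC+4:00: 19:20 + 4:00 = 23:20 on May 17.

23:20 on May 17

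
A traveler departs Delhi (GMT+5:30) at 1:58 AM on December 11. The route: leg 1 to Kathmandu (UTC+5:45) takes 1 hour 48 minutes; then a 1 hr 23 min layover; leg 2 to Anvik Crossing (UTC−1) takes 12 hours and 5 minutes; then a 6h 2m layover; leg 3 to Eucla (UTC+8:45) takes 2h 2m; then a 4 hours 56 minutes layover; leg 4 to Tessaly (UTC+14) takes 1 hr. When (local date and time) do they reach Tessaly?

3:44 PM on Dec 12

Convert departure to UTC: 1:58 AM − 5:30 = 8:28 PM UTC on Dec 10.
Add 1 hour and 48 minutes leg 1 → 10:16 PM UTC.
Add 1 hour 23 minutes layover in Kathmandu → 11:39 PM UTC.
Add 12 hours 5 minutes leg 2 → 11:44 AM UTC (Dec 11).
Add 6 hours 2 minutes layover in Anvik Crossing → 5:46 PM UTC.
Add 2 hours 2 minutes leg 3 → 7:48 PM UTC.
Add 4 hours 56 minutes layover in Eucla → 12:44 AM UTC (Dec 12).
Add 1 hour leg 4 → 1:44 AM UTC.
Tessaly is UTC+14:00, so local arrival = 1:44 AM + 14:00 = 3:44 PM on Dec 12.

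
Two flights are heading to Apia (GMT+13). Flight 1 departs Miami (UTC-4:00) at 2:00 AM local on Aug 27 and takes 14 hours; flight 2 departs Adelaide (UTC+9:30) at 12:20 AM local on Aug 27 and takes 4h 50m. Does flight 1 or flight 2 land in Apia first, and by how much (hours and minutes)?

Flight 1 in UTC: 2:00 AM + 4:00 = 6:00 AM on Aug 27.
+14 hours → arrive 8:00 PM UTC on Aug 27.
Flight 2 in UTC: 12:20 AM − 9:30 = 2:50 PM on Aug 26.
+4 hours 50 minutes → arrive 7:40 PM UTC on Aug 26.
Flight 2 lands earlier by 24 hours 20 minutes.

the second, by 24 hours 20 minutes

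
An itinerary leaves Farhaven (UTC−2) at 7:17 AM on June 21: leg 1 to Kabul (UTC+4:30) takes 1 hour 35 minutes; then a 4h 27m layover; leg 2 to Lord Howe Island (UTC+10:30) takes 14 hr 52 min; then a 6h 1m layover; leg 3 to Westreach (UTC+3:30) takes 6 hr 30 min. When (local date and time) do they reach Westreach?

10:12 PM on June 22

Convert departure to UTC: 7:17 AM + 2:00 = 9:17 AM UTC on Jun 21.
Add 1 hour 35 minutes leg 1 → 10:52 AM UTC.
Add 4 hours 27 minutes layover in Kabul → 3:19 PM UTC.
Add 14 hours 52 minutes leg 2 → 6:11 AM UTC (Jun 22).
Add 6 hours 1 minute layover in Lord Howe Island → 12:12 PM UTC.
Add 6 hours 30 minutes leg 3 → 6:42 PM UTC.
Westreach is UTC+3:30, so local arrival = 6:42 PM + 3:30 = 10:12 PM on Jun 22.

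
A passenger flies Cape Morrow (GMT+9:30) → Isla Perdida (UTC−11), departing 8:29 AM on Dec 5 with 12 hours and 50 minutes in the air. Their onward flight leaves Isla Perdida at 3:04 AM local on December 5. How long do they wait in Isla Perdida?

2 hours 15 minutes

Convert departure to UTC: 8:29 AM − 9:30 = 10:59 PM UTC on Dec 4.
Add 12 hours and 50 minutes flight time → 11:49 AM UTC (Dec 5).
Isla Perdida is UTC−11:00, so local arrival = 11:49 AM − 11:00 = 12:49 AM on Dec 5.
Layover = 3:04 AM − 12:49 AM = 2 hours 15 minutes.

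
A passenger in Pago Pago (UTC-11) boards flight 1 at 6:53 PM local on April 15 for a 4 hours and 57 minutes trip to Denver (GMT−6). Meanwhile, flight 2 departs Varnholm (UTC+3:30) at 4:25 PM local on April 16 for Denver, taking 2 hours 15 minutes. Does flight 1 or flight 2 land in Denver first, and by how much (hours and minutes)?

Flight 1 in UTC: 6:53 PM + 11:00 = 5:53 AM on Apr 16.
+4 hours 57 minutes → arrive 10:50 AM UTC on Apr 16.
Flight 2 in UTC: 4:25 PM − 3:30 = 12:55 PM on Apr 16.
+2 hours and 15 minutes → arrive 3:10 PM UTC on Apr 16.
Flight 1 lands earlier by 4 hours 20 minutes.

the first, by 4 hours 20 minutes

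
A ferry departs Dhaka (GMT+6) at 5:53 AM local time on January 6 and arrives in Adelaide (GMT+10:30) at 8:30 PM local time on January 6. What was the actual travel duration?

Adelaide is 4:30 ahead of Dhaka.
Clock-face elapsed time (ignoring zones) is 14 hours 37 minutes.
Actual elapsed = 14 hours 37 minutes − 4:30 = 10 hours 7 minutes.

10 hours 7 minutes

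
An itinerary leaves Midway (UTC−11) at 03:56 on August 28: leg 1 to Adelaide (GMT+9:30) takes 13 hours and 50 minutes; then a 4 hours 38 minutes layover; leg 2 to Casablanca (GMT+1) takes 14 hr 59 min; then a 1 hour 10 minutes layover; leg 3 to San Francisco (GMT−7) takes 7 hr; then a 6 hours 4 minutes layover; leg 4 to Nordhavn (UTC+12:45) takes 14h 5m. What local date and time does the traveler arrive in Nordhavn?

17:27 on August 31

Convert departure to UTC: 03:56 + 11:00 = 14:56 UTC on Aug 28.
Add 13 hours 50 minutes leg 1 → 04:46 UTC (Aug 29).
Add 4 hours and 38 minutes layover in Adelaide → 09:24 UTC.
Add 14 hours 59 minutes leg 2 → 00:23 UTC (Aug 30).
Add 1 hour and 10 minutes layover in Casablanca → 01:33 UTC.
Add 7 hours leg 3 → 08:33 UTC.
Add 6 hours and 4 minutes layover in San Francisco → 14:37 UTC.
Add 14 hours and 5 minutes leg 4 → 04:42 UTC (Aug 31).
Nordhavn is UTC+12:45, so local arrival = 04:42 + 12:45 = 17:27 on Aug 31.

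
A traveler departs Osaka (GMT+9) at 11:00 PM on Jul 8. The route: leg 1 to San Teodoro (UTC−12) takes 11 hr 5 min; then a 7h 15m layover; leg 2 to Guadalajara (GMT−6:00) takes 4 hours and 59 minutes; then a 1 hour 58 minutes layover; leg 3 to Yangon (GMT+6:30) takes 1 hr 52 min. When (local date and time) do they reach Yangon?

11:39 PM on Jul 9

Convert departure to UTC: 11:00 PM − 9:00 = 2:00 PM UTC on Jul 8.
Add 11 hours 5 minutes leg 1 → 1:05 AM UTC (Jul 9).
Add 7 hours and 15 minutes layover in San Teodoro → 8:20 AM UTC.
Add 4 hours and 59 minutes leg 2 → 1:19 PM UTC.
Add 1 hour 58 minutes layover in Guadalajara → 3:17 PM UTC.
Add 1 hour and 52 minutes leg 3 → 5:09 PM UTC.
Yangon is UTC+6:30, so local arrival = 5:09 PM + 6:30 = 11:39 PM on Jul 9.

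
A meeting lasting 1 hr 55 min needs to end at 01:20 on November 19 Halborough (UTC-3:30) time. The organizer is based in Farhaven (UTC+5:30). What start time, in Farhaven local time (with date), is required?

08:25 on Nov 19

Target end time in UTC: 01:20 + 3:30 = 04:50 on Nov 19.
Subtract 1 hour and 55 minutes → start 02:55 UTC on Nov 19.
Farhaven is UTC+5:30: 02:55 + 5:30 = 08:25 on Nov 19.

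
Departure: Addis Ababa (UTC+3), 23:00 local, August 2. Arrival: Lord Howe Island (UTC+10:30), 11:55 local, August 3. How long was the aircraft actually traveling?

5 hours 25 minutes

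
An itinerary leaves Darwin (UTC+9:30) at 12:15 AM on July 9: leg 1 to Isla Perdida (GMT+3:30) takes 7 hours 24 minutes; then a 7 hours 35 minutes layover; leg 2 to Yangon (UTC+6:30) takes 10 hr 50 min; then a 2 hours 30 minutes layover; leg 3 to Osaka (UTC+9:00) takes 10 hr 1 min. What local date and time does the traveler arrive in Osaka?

2:05 PM on July 10

Convert departure to UTC: 12:15 AM − 9:30 = 2:45 PM UTC on Jul 8.
Add 7 hours and 24 minutes leg 1 → 10:09 PM UTC.
Add 7 hours 35 minutes layover in Isla Perdida → 5:44 AM UTC (Jul 9).
Add 10 hours 50 minutes leg 2 → 4:34 PM UTC.
Add 2 hours 30 minutes layover in Yangon → 7:04 PM UTC.
Add 10 hours and 1 minute leg 3 → 5:05 AM UTC (Jul 10).
Osaka is UTC+9:00, so local arrival = 5:05 AM + 9:00 = 2:05 PM on Jul 10.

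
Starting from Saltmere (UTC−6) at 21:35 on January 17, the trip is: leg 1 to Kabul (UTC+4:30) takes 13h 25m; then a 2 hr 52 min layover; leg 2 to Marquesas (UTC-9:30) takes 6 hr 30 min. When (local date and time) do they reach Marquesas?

Convert departure to UTC: 21:35 + 6:00 = 03:35 UTC on Jan 18.
Add 13 hours 25 minutes leg 1 → 17:00 UTC.
Add 2 hours and 52 minutes layover in Kabul → 19:52 UTC.
Add 6 hours and 30 minutes leg 2 → 02:22 UTC (Jan 19).
Marquesas is UTC−9:30, so local arrival = 02:22 − 9:30 = 16:52 on Jan 18.

16:52 on January 18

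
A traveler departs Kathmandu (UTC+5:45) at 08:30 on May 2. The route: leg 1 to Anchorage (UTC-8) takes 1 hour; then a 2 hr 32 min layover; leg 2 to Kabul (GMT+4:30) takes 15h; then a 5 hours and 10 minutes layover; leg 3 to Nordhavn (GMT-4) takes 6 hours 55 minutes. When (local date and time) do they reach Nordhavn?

05:22 on May 3

Convert departure to UTC: 08:30 − 5:45 = 02:45 UTC on May 2.
Add 1 hour leg 1 → 03:45 UTC.
Add 2 hours and 32 minutes layover in Anchorage → 06:17 UTC.
Add 15 hours leg 2 → 21:17 UTC.
Add 5 hours 10 minutes layover in Kabul → 02:27 UTC (May 3).
Add 6 hours 55 minutes leg 3 → 09:22 UTC.
Nordhavn is UTC−4:00, so local arrival = 09:22 − 4:00 = 05:22 on May 3.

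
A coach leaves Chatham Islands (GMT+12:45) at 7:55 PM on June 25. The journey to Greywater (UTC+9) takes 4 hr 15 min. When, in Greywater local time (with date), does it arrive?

8:25 PM on June 25

Convert departure to UTC: 7:55 PM − 12:45 = 7:10 AM UTC on Jun 25.
Add 4 hours 15 minutes travel time → 11:25 AM UTC.
Greywater is UTC+9:00, so local arrival = 11:25 AM + 9:00 = 8:25 PM on Jun 25.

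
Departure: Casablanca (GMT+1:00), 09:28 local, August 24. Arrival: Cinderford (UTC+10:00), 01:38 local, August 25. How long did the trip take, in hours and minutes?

Departure in UTC: 09:28 − 1:00 = 08:28 on Aug 24.
Arrival in UTC: 01:38 − 10:00 = 15:38 on Aug 24.
Elapsed = 15:38 − 08:28 = 7 hours 10 minutes.

7 hours 10 minutes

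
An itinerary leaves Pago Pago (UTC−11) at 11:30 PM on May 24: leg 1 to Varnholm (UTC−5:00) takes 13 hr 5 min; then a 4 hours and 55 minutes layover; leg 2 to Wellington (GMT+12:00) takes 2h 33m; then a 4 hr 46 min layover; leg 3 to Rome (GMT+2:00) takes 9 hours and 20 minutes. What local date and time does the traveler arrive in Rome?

Convert departure to UTC: 11:30 PM + 11:00 = 10:30 AM UTC on May 25.
Add 13 hours 5 minutes leg 1 → 11:35 PM UTC.
Add 4 hours 55 minutes layover in Varnholm → 4:30 AM UTC (May 26).
Add 2 hours 33 minutes leg 2 → 7:03 AM UTC.
Add 4 hours and 46 minutes layover in Wellington → 11:49 AM UTC.
Add 9 hours 20 minutes leg 3 → 9:09 PM UTC.
Rome is UTC+2:00, so local arrival = 9:09 PM + 2:00 = 11:09 PM on May 26.

11:09 PM on May 26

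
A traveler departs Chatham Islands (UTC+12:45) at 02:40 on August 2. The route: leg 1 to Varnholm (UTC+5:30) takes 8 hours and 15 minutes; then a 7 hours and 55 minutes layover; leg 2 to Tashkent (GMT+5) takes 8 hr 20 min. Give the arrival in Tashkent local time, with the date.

19:25 on August 2

Convert departure to UTC: 02:40 − 12:45 = 13:55 UTC on Aug 1.
Add 8 hours and 15 minutes leg 1 → 22:10 UTC.
Add 7 hours and 55 minutes layover in Varnholm → 06:05 UTC (Aug 2).
Add 8 hours 20 minutes leg 2 → 14:25 UTC.
Tashkent is UTC+5:00, so local arrival = 14:25 + 5:00 = 19:25 on Aug 2.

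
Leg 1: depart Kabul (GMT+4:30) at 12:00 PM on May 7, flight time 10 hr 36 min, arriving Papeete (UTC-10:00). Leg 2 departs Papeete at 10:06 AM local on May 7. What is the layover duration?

Convert departure to UTC: 12:00 PM − 4:30 = 7:30 AM UTC on May 7.
Add 10 hours and 36 minutes flight time → 6:06 PM UTC.
Papeete is UTC−10:00, so local arrival = 6:06 PM − 10:00 = 8:06 AM on May 7.
Layover = 10:06 AM − 8:06 AM = 2 hours.

2 hours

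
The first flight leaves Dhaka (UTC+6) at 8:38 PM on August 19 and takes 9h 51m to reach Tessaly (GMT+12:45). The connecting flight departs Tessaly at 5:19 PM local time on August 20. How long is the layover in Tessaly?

4 hours 5 minutes

Convert departure to UTC: 8:38 PM − 6:00 = 2:38 PM UTC on Aug 19.
Add 9 hours 51 minutes flight time → 12:29 AM UTC (Aug 20).
Tessaly is UTC+12:45, so local arrival = 12:29 AM + 12:45 = 1:14 PM on Aug 20.
Layover = 5:19 PM − 1:14 PM = 4 hours 5 minutes.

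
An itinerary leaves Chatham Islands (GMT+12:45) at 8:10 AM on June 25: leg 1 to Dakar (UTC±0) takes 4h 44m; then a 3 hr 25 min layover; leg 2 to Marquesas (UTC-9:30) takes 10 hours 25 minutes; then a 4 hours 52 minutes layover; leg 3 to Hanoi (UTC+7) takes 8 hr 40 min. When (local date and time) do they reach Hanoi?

Convert departure to UTC: 8:10 AM − 12:45 = 7:25 PM UTC on Jun 24.
Add 4 hours and 44 minutes leg 1 → 12:09 AM UTC (Jun 25).
Add 3 hours and 25 minutes layover in Dakar → 3:34 AM UTC.
Add 10 hours 25 minutes leg 2 → 1:59 PM UTC.
Add 4 hours 52 minutes layover in Marquesas → 6:51 PM UTC.
Add 8 hours 40 minutes leg 3 → 3:31 AM UTC (Jun 26).
Hanoi is UTC+7:00, so local arrival = 3:31 AM + 7:00 = 10:31 AM on Jun 26.

10:31 AM on June 26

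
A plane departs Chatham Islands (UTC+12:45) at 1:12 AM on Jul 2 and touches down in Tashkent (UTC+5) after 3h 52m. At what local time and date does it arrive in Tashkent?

Convert departure to UTC: 1:12 AM − 12:45 = 12:27 PM UTC on Jul 1.
Add 3 hours and 52 minutes travel time → 4:19 PM UTC.
Tashkent is UTC+5:00, so local arrival = 4:19 PM + 5:00 = 9:19 PM on Jul 1.

9:19 PM on July 1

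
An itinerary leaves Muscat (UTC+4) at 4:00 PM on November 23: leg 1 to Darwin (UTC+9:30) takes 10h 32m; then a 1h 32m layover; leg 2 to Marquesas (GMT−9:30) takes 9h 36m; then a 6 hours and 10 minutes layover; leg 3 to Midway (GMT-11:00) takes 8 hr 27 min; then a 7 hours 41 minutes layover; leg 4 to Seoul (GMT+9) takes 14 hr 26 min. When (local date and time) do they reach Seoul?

Convert departure to UTC: 4:00 PM − 4:00 = 12:00 PM UTC on Nov 23.
Add 10 hours and 32 minutes leg 1 → 10:32 PM UTC.
Add 1 hour 32 minutes layover in Darwin → 12:04 AM UTC (Nov 24).
Add 9 hours 36 minutes leg 2 → 9:40 AM UTC.
Add 6 hours 10 minutes layover in Marquesas → 3:50 PM UTC.
Add 8 hours 27 minutes leg 3 → 12:17 AM UTC (Nov 25).
Add 7 hours 41 minutes layover in Midway → 7:58 AM UTC.
Add 14 hours and 26 minutes leg 4 → 10:24 PM UTC.
Seoul is UTC+9:00, so local arrival = 10:24 PM + 9:00 = 7:24 AM on Nov 26.

7:24 AM on Nov 26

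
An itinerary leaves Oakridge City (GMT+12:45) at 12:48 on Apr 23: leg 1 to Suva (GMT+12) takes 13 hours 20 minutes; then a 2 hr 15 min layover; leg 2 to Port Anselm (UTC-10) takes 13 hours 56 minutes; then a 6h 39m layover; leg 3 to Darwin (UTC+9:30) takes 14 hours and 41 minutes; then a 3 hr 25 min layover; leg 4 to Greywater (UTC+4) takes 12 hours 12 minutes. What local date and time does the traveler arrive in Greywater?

22:31 on April 25

Convert departure to UTC: 12:48 − 12:45 = 00:03 UTC on Apr 23.
Add 13 hours 20 minutes leg 1 → 13:23 UTC.
Add 2 hours and 15 minutes layover in Suva → 15:38 UTC.
Add 13 hours and 56 minutes leg 2 → 05:34 UTC (Apr 24).
Add 6 hours 39 minutes layover in Port Anselm → 12:13 UTC.
Add 14 hours and 41 minutes leg 3 → 02:54 UTC (Apr 25).
Add 3 hours 25 minutes layover in Darwin → 06:19 UTC.
Add 12 hours 12 minutes leg 4 → 18:31 UTC.
Greywater is UTC+4:00, so local arrival = 18:31 + 4:00 = 22:31 on Apr 25.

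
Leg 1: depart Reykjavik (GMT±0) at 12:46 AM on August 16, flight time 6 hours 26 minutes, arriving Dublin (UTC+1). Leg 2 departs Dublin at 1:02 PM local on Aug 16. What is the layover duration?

Reykjavik is at UTC+0, so departure is already 12:46 AM UTC on Aug 16.
Add 6 hours 26 minutes flight time → 7:12 AM UTC.
Dublin is UTC+1:00, so local arrival = 7:12 AM + 1:00 = 8:12 AM on Aug 16.
Layover = 1:02 PM − 8:12 AM = 4 hours 50 minutes.

4 hours 50 minutes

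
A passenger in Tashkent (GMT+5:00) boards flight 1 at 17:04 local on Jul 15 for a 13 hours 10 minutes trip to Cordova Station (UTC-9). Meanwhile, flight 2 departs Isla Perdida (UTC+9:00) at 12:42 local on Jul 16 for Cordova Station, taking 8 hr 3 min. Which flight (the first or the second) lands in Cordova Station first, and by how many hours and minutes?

the first, by 10 hours 31 minutes

Flight 1 in UTC: 17:04 − 5:00 = 12:04 on Jul 15.
+13 hours 10 minutes → arrive 01:14 UTC on Jul 16.
Flight 2 in UTC: 12:42 − 9:00 = 03:42 on Jul 16.
+8 hours and 3 minutes → arrive 11:45 UTC on Jul 16.
Flight 1 lands earlier by 10 hours 31 minutes.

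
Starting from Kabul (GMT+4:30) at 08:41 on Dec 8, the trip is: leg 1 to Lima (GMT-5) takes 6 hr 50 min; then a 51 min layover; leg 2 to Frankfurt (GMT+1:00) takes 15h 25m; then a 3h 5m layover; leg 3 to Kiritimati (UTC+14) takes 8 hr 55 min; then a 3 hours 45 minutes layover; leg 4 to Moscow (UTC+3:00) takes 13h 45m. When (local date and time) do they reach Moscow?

11:47 on December 10

Convert departure to UTC: 08:41 − 4:30 = 04:11 UTC on Dec 8.
Add 6 hours and 50 minutes leg 1 → 11:01 UTC.
Add 51 minutes layover in Lima → 11:52 UTC.
Add 15 hours and 25 minutes leg 2 → 03:17 UTC (Dec 9).
Add 3 hours 5 minutes layover in Frankfurt → 06:22 UTC.
Add 8 hours and 55 minutes leg 3 → 15:17 UTC.
Add 3 hours and 45 minutes layover in Kiritimati → 19:02 UTC.
Add 13 hours 45 minutes leg 4 → 08:47 UTC (Dec 10).
Moscow is UTC+3:00, so local arrival = 08:47 + 3:00 = 11:47 on Dec 10.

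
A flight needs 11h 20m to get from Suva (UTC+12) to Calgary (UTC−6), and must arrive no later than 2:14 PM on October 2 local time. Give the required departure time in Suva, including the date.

Target arrival in UTC: 2:14 PM + 6:00 = 8:14 PM on Oct 2.
Subtract 11 hours and 20 minutes → departure 8:54 AM UTC on Oct 2.
Suva is UTC+12:00: 8:54 AM + 12:00 = 8:54 PM on Oct 2.

8:54 PM on October 2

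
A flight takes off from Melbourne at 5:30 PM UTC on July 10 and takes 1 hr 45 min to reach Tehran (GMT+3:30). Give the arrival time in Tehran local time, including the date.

10:45 PM on July 10

Departure is given in UTC: 5:30 PM on Jul 10.
Add 1 hour 45 minutes → 7:15 PM UTC.
Tehran is UTC+3:30: 7:15 PM + 3:30 = 10:45 PM on Jul 10.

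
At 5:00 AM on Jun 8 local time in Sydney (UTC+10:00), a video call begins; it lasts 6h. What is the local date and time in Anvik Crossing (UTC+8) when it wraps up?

9:00 AM on June 8

Anvik Crossing is 2:00 behind Sydney.
After 6 hours it is 11:00 AM in Sydney.
Shift by the zone difference: 11:00 AM − 2:00 = 9:00 AM on Jun 8 in Anvik Crossing.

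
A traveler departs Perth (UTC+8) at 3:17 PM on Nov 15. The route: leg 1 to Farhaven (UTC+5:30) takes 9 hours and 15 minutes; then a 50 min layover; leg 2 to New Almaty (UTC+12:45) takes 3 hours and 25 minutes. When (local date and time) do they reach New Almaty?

Convert departure to UTC: 3:17 PM − 8:00 = 7:17 AM UTC on Nov 15.
Add 9 hours and 15 minutes leg 1 → 4:32 PM UTC.
Add 50 minutes layover in Farhaven → 5:22 PM UTC.
Add 3 hours 25 minutes leg 2 → 8:47 PM UTC.
New Almaty is UTC+12:45, so local arrival = 8:47 PM + 12:45 = 9:32 AM on Nov 16.

9:32 AM on November 16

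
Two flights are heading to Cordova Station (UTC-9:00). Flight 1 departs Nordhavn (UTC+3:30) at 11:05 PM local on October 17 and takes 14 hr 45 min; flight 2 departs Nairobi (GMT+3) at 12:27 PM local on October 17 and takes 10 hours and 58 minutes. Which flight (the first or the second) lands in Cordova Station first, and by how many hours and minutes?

Flight 1 in UTC: 11:05 PM − 3:30 = 7:35 PM on Oct 17.
+14 hours 45 minutes → arrive 10:20 AM UTC on Oct 18.
Flight 2 in UTC: 12:27 PM − 3:00 = 9:27 AM on Oct 17.
+10 hours 58 minutes → arrive 8:25 PM UTC on Oct 17.
Flight 2 lands earlier by 13 hours 55 minutes.

the second, by 13 hours 55 minutes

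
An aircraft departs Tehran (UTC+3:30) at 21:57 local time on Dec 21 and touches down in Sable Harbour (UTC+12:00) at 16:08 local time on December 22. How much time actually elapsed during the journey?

Departure in UTC: 21:57 − 3:30 = 18:27 on Dec 21.
Arrival in UTC: 16:08 − 12:00 = 04:08 on Dec 22.
Elapsed = 04:08 − 18:27 (+1 day) = 9 hours 41 minutes.

9 hours 41 minutes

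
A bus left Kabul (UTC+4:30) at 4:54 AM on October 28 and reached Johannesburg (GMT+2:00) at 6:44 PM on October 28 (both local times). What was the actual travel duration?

16 hours 20 minutes

Johannesburg is 2:30 behind Kabul.
Clock-face elapsed time (ignoring zones) is 13 hours 50 minutes.
Actual elapsed = 13 hours 50 minutes + 2:30 = 16 hours 20 minutes.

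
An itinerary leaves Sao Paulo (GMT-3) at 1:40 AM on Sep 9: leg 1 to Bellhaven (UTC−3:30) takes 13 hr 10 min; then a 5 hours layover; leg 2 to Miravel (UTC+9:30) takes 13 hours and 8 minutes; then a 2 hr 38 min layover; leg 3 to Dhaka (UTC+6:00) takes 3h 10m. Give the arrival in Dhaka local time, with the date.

11:46 PM on September 10

Convert departure to UTC: 1:40 AM + 3:00 = 4:40 AM UTC on Sep 9.
Add 13 hours and 10 minutes leg 1 → 5:50 PM UTC.
Add 5 hours layover in Bellhaven → 10:50 PM UTC.
Add 13 hours 8 minutes leg 2 → 11:58 AM UTC (Sep 10).
Add 2 hours 38 minutes layover in Miravel → 2:36 PM UTC.
Add 3 hours 10 minutes leg 3 → 5:46 PM UTC.
Dhaka is UTC+6:00, so local arrival = 5:46 PM + 6:00 = 11:46 PM on Sep 10.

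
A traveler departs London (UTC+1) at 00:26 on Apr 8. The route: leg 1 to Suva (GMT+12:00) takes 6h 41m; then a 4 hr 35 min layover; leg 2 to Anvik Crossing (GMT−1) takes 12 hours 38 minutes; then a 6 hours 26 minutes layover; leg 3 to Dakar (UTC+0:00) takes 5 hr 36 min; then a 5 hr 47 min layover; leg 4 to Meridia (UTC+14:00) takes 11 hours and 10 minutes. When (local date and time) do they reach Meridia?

18:19 on April 10

Convert departure to UTC: 00:26 − 1:00 = 23:26 UTC on Apr 7.
Add 6 hours and 41 minutes leg 1 → 06:07 UTC (Apr 8).
Add 4 hours and 35 minutes layover in Suva → 10:42 UTC.
Add 12 hours and 38 minutes leg 2 → 23:20 UTC.
Add 6 hours 26 minutes layover in Anvik Crossing → 05:46 UTC (Apr 9).
Add 5 hours and 36 minutes leg 3 → 11:22 UTC.
Add 5 hours and 47 minutes layover in Dakar → 17:09 UTC.
Add 11 hours and 10 minutes leg 4 → 04:19 UTC (Apr 10).
Meridia is UTC+14:00, so local arrival = 04:19 + 14:00 = 18:19 on Apr 10.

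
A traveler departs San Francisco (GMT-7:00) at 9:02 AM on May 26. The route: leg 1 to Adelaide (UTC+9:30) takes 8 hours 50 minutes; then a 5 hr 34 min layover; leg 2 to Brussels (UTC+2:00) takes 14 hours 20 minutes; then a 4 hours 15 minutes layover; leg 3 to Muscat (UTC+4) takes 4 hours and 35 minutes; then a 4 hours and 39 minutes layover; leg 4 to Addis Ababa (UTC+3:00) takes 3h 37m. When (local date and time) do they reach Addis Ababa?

4:52 PM on May 28

Convert departure to UTC: 9:02 AM + 7:00 = 4:02 PM UTC on May 26.
Add 8 hours 50 minutes leg 1 → 12:52 AM UTC (May 27).
Add 5 hours 34 minutes layover in Adelaide → 6:26 AM UTC.
Add 14 hours 20 minutes leg 2 → 8:46 PM UTC.
Add 4 hours 15 minutes layover in Brussels → 1:01 AM UTC (May 28).
Add 4 hours 35 minutes leg 3 → 5:36 AM UTC.
Add 4 hours and 39 minutes layover in Muscat → 10:15 AM UTC.
Add 3 hours and 37 minutes leg 4 → 1:52 PM UTC.
Addis Ababa is UTC+3:00, so local arrival = 1:52 PM + 3:00 = 4:52 PM on May 28.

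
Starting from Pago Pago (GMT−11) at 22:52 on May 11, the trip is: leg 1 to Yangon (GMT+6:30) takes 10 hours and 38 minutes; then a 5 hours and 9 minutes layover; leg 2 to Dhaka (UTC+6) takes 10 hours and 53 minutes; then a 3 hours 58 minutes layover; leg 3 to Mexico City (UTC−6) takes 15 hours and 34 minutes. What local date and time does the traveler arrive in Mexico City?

02:04 on May 14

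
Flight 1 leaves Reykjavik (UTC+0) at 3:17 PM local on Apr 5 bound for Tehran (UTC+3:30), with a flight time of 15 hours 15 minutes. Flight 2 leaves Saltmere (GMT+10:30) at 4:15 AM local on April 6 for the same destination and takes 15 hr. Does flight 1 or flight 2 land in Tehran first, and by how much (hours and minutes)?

the first, by 2 hours 13 minutes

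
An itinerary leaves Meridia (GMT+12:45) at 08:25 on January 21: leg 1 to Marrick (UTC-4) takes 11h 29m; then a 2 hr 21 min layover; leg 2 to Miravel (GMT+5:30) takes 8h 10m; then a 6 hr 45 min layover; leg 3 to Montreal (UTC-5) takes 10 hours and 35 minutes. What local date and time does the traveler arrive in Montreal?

06:00 on January 22

Convert departure to UTC: 08:25 − 12:45 = 19:40 UTC on Jan 20.
Add 11 hours and 29 minutes leg 1 → 07:09 UTC (Jan 21).
Add 2 hours and 21 minutes layover in Marrick → 09:30 UTC.
Add 8 hours 10 minutes leg 2 → 17:40 UTC.
Add 6 hours 45 minutes layover in Miravel → 00:25 UTC (Jan 22).
Add 10 hours 35 minutes leg 3 → 11:00 UTC.
Montreal is UTC−5:00, so local arrival = 11:00 − 5:00 = 06:00 on Jan 22.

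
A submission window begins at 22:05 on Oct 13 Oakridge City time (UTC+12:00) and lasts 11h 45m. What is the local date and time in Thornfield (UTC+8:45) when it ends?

06:35 on October 14

Convert start to UTC: 22:05 − 12:00 = 10:05 UTC on Oct 13.
Add 11 hours and 45 minutes duration → 21:50 UTC.
Thornfield is UTC+8:45, so local end time = 21:50 + 8:45 = 06:35 on Oct 14.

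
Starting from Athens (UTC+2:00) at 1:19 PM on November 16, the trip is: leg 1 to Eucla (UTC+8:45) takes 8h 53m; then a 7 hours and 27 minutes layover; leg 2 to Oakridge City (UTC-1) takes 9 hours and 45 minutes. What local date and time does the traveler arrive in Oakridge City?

12:24 PM on Nov 17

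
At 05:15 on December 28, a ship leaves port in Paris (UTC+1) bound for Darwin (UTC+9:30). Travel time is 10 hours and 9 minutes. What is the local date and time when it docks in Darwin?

Convert departure to UTC: 05:15 − 1:00 = 04:15 UTC on Dec 28.
Add 10 hours 9 minutes travel time → 14:24 UTC.
Darwin is UTC+9:30, so local arrival = 14:24 + 9:30 = 23:54 on Dec 28.

23:54 on Dec 28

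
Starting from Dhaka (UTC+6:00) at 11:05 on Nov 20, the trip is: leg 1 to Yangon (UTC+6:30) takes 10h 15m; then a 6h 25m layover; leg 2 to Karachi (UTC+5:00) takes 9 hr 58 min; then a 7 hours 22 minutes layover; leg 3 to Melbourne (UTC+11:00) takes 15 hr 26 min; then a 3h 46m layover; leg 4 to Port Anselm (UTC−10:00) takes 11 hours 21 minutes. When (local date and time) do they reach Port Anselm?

11:38 on November 22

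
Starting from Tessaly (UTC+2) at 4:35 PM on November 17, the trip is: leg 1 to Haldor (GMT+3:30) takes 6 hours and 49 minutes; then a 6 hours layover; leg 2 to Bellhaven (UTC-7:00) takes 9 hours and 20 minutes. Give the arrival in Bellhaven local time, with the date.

Convert departure to UTC: 4:35 PM − 2:00 = 2:35 PM UTC on Nov 17.
Add 6 hours 49 minutes leg 1 → 9:24 PM UTC.
Add 6 hours layover in Haldor → 3:24 AM UTC (Nov 18).
Add 9 hours 20 minutes leg 2 → 12:44 PM UTC.
Bellhaven is UTC−7:00, so local arrival = 12:44 PM − 7:00 = 5:44 AM on Nov 18.

5:44 AM on Nov 18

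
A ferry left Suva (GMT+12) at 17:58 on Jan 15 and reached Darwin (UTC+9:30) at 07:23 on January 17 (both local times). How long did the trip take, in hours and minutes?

39 hours 55 minutes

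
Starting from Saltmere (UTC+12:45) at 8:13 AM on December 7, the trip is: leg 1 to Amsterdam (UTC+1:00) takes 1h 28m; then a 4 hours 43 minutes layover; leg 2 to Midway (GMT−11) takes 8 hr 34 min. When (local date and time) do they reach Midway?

Convert departure to UTC: 8:13 AM − 12:45 = 7:28 PM UTC on Dec 6.
Add 1 hour 28 minutes leg 1 → 8:56 PM UTC.
Add 4 hours and 43 minutes layover in Amsterdam → 1:39 AM UTC (Dec 7).
Add 8 hours and 34 minutes leg 2 → 10:13 AM UTC.
Midway is UTC−11:00, so local arrival = 10:13 AM − 11:00 = 11:13 PM on Dec 6.

11:13 PM on Dec 6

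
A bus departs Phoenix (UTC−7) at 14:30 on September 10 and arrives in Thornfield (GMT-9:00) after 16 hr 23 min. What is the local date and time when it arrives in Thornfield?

04:53 on September 11

Convert departure to UTC: 14:30 + 7:00 = 21:30 UTC on Sep 10.
Add 16 hours 23 minutes travel time → 13:53 UTC (Sep 11).
Thornfield is UTC−9:00, so local arrival = 13:53 − 9:00 = 04:53 on Sep 11.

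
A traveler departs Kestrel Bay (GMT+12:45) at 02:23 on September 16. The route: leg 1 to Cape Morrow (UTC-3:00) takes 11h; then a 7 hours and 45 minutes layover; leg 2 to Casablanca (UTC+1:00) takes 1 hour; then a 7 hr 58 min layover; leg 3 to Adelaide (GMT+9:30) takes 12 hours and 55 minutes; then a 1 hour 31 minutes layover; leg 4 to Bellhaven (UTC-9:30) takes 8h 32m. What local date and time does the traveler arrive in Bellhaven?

Convert departure to UTC: 02:23 − 12:45 = 13:38 UTC on Sep 15.
Add 11 hours leg 1 → 00:38 UTC (Sep 16).
Add 7 hours 45 minutes layover in Cape Morrow → 08:23 UTC.
Add 1 hour leg 2 → 09:23 UTC.
Add 7 hours 58 minutes layover in Casablanca → 17:21 UTC.
Add 12 hours and 55 minutes leg 3 → 06:16 UTC (Sep 17).
Add 1 hour 31 minutes layover in Adelaide → 07:47 UTC.
Add 8 hours 32 minutes leg 4 → 16:19 UTC.
Bellhaven is UTC−9:30, so local arrival = 16:19 − 9:30 = 06:49 on Sep 17.

06:49 on September 17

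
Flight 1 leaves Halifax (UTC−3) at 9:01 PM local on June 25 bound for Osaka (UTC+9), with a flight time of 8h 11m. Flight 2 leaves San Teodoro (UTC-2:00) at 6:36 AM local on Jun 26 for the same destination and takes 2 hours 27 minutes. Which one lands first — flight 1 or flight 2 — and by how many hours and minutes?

the first, by 2 hours 51 minutes

Flight 1 in UTC: 9:01 PM + 3:00 = 12:01 AM on Jun 26.
+8 hours 11 minutes → arrive 8:12 AM UTC on Jun 26.
Flight 2 in UTC: 6:36 AM + 2:00 = 8:36 AM on Jun 26.
+2 hours and 27 minutes → arrive 11:03 AM UTC on Jun 26.
Flight 1 lands earlier by 2 hours 51 minutes.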